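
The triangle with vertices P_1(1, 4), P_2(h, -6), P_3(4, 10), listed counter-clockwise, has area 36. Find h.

Write out the shoelace sum; only the two edges meeting at P_2 involve h:
2·Area = [(1·(-6) − h·4) + (h·10 − 4·(-6))] + 6
       = 6·h + 24 = 72
⇒ h = 8.

8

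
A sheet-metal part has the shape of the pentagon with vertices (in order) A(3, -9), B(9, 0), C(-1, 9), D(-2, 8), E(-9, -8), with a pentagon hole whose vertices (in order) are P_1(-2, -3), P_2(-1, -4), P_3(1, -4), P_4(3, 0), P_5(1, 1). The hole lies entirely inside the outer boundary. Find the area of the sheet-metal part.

Outer boundary:
Apply the shoelace formula: 2A = Σ (x_i·y_{i+1} − x_{i+1}·y_i), indices taken mod 5.
A→B: (3)(0) − (9)(-9) = 81
B→C: (9)(9) − (-1)(0) = 81
C→D: (-1)(8) − (-2)(9) = 10
D→E: (-2)(-8) − (-9)(8) = 88
E→A: (-9)(-9) − (3)(-8) = 105
Σ = 365
Area = |Σ|/2 = 182.5.
Hole:
Σ = (5) + (8) + (12) + (3) + (-1) = 27
Area = |Σ|/2 = 13.5.
Net area = 182.5 − 13.5 = 169.

169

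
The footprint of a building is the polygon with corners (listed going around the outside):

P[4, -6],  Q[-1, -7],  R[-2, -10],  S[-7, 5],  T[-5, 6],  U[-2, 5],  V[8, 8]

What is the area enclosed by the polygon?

Apply the shoelace (surveyor's) formula: 2A = Σ (x_i·y_{i+1} − x_{i+1}·y_i), indices taken mod 7.
Σ = (-34) + (-4) + (-80) + (-17) + (-13) + (-56) + (-80) = -284
Area = |Σ|/2 = 142.

142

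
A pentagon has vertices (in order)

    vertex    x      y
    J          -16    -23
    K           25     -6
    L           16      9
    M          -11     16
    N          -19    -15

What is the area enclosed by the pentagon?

1006.5

Apply the surveyor's formula: 2A = Σ (x_i·y_{i+1} − x_{i+1}·y_i), indices taken mod 5.
Σ = (671) + (321) + (355) + (469) + (197) = 2013
Area = |Σ|/2 = 1006.5.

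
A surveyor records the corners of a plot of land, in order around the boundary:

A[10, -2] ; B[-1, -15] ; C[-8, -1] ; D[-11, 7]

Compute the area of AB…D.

193

Σ = (-152) + (-119) + (-67) + (-48) = -386
Area = |Σ|/2 = 193.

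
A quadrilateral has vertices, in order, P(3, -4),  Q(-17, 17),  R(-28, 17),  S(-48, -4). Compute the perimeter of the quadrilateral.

120

|PQ| = √((-20)² + (21)²) = √841 = 29
|QR| = √((-11)² + (0)²) = √121 = 11
|RS| = √((-20)² + (-21)²) = √841 = 29
|SP| = √((51)² + (0)²) = √2601 = 51
Perimeter = 29 + 11 + 29 + 51 = 120.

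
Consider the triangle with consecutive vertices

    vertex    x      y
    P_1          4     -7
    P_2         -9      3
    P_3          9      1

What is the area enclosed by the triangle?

Apply Gauss's area formula: 2A = Σ (x_i·y_{i+1} − x_{i+1}·y_i), indices taken mod 3.
Σ = (-51) + (-36) + (-67) = -154
Area = |Σ|/2 = 77.

77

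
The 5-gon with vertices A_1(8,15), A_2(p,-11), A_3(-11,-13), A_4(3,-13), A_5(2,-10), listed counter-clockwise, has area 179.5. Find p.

Write out the shoelace sum; only the two edges meeting at A_2 involve p:
2·Area = [(8·(-11) − p·15) + (p·(-13) − (-11)·(-11))] + 288
       = -28·p + 79 = 359
⇒ p = -10.

-10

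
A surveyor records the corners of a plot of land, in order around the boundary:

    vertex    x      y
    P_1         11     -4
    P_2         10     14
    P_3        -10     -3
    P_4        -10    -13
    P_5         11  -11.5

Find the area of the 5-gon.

372.25

Apply the shoelace formula: 2A = Σ (x_i·y_{i+1} − x_{i+1}·y_i), indices taken mod 5.
Σ = (194) + (110) + (100) + (258) + (82.5) = 744.5
Area = |Σ|/2 = 372.25.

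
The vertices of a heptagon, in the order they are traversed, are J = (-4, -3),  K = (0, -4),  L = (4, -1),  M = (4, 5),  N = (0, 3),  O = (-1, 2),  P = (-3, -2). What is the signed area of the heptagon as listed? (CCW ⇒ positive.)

40

J→K: (-4)(-4) − (0)(-3) = 16
K→L: (0)(-1) − (4)(-4) = 16
L→M: (4)(5) − (4)(-1) = 24
M→N: (4)(3) − (0)(5) = 12
N→O: (0)(2) − (-1)(3) = 3
O→P: (-1)(-2) − (-3)(2) = 8
P→J: (-3)(-3) − (-4)(-2) = 1
Σ = 80
Signed area = Σ/2 = 40 (positive ⇒ counter-clockwise traversal).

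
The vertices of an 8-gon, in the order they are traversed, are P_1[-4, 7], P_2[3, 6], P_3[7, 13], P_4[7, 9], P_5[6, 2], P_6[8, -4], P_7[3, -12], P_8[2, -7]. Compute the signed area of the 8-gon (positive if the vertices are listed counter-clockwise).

-125.5

Σ = (-45) + (-3) + (-28) + (-40) + (-40) + (-84) + (3) + (-14) = -251
Signed area = Σ/2 = -125.5 (negative ⇒ clockwise traversal).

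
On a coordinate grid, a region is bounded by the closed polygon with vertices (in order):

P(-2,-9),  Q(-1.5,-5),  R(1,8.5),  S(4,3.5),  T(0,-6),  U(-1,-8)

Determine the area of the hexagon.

39.375

Apply Gauss's area formula: 2A = Σ (x_i·y_{i+1} − x_{i+1}·y_i), indices taken mod 6.
Σ = (-3.5) + (-7.75) + (-30.5) + (-24) + (-6) + (-7) = -78.75
Area = |Σ|/2 = 39.375.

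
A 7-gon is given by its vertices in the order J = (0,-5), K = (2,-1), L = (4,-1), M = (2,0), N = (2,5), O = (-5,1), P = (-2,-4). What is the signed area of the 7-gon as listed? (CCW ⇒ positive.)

41.5

Cross-terms: 10, 2, 2, 10, 27, 22, 10  ⇒  Σ = 83
Signed area = Σ/2 = 41.5 (positive ⇒ counter-clockwise traversal).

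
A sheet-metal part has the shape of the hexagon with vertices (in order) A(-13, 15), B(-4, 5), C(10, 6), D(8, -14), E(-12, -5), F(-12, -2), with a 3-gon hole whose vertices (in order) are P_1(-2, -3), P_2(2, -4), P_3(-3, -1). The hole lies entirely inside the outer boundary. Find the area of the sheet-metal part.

355

Outer boundary:
Apply the shoelace formula: 2A = Σ (x_i·y_{i+1} − x_{i+1}·y_i), indices taken mod 6.
Cross-terms: -5, -74, -188, -208, -36, -206  ⇒  Σ = -717
Area = |Σ|/2 = 358.5.
Hole:
Apply the surveyor's formula: 2A = Σ (x_i·y_{i+1} − x_{i+1}·y_i), indices taken mod 3.
P_1→P_2: (-2)(-4) − (2)(-3) = 14
P_2→P_3: (2)(-1) − (-3)(-4) = -14
P_3→P_1: (-3)(-3) − (-2)(-1) = 7
Σ = 7
Area = |Σ|/2 = 3.5.
Net area = 358.5 − 3.5 = 355.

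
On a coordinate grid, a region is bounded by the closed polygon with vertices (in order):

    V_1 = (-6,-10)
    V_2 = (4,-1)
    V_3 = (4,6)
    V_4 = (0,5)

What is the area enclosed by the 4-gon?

62

V_1→V_2: (-6)(-1) − (4)(-10) = 46
V_2→V_3: (4)(6) − (4)(-1) = 28
V_3→V_4: (4)(5) − (0)(6) = 20
V_4→V_1: (0)(-10) − (-6)(5) = 30
Σ = 124
Area = |Σ|/2 = 62.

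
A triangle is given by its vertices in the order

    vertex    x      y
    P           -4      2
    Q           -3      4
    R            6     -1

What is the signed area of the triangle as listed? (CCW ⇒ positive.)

-11.5

Σ = (-10) + (-21) + (8) = -23
Signed area = Σ/2 = -11.5 (negative ⇒ clockwise traversal).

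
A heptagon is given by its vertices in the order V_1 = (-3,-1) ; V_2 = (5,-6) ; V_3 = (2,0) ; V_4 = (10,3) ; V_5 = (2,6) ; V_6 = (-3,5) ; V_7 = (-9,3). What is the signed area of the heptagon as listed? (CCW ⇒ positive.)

88.5

Apply the surveyor's formula: 2A = Σ (x_i·y_{i+1} − x_{i+1}·y_i), indices taken mod 7.
Σ = (23) + (12) + (6) + (54) + (28) + (36) + (18) = 177
Signed area = Σ/2 = 88.5 (positive ⇒ counter-clockwise traversal).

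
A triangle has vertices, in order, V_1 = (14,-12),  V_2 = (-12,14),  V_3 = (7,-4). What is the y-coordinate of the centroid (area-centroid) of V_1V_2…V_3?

Apply the shoelace (surveyor's) formula. First the cross-terms c_i = x_i·y_{i+1} − x_{i+1}·y_i:
  52, -50, -28  ⇒  2A = -26, A = -13.
Then Σ (y_i + y_{i+1})·c_i = 52, so ȳ = 52 / (6·(-13)) = -2/3.

-2/3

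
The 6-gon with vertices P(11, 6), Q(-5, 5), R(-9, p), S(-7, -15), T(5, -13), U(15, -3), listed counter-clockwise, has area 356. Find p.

-11

Write out the shoelace sum; only the two edges meeting at R involve p:
2·Area = [((-5)·p − (-9)·5) + ((-9)·(-15) − (-7)·p)] + 554
       = 2·p + 734 = 712
⇒ p = -11.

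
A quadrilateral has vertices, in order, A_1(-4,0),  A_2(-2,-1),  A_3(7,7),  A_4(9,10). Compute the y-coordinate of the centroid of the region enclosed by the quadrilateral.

43/12

Apply Gauss's area formula. First the cross-terms c_i = x_i·y_{i+1} − x_{i+1}·y_i:
  4, -7, 7, 40  ⇒  2A = 44, A = 22.
Then Σ (y_i + y_{i+1})·c_i = 473, so ȳ = 473 / (6·22) = 43/12.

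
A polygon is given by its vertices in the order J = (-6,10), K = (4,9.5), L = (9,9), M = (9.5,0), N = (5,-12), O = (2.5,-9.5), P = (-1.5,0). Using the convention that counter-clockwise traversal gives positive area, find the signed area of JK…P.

-196.375

Apply Gauss's area formula: 2A = Σ (x_i·y_{i+1} − x_{i+1}·y_i), indices taken mod 7.
Σ = (-97) + (-49.5) + (-85.5) + (-114) + (-17.5) + (-14.25) + (-15) = -392.75
Signed area = Σ/2 = -196.375 (negative ⇒ clockwise traversal).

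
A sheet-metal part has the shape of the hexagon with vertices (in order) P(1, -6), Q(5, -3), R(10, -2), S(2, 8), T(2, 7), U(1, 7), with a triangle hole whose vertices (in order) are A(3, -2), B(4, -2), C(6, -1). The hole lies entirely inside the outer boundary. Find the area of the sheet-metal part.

61

Outer boundary:
Apply the surveyor's formula: 2A = Σ (x_i·y_{i+1} − x_{i+1}·y_i), indices taken mod 6.
Cross-terms: 27, 20, 84, -2, 7, -13  ⇒  Σ = 123
Area = |Σ|/2 = 61.5.
Hole:
Σ = (2) + (8) + (-9) = 1
Area = |Σ|/2 = 0.5.
Net area = 61.5 − 0.5 = 61.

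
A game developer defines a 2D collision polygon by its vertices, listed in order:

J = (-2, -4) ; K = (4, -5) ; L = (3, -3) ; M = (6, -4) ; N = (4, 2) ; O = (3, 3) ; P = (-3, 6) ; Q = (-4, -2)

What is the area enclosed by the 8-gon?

69

Apply the surveyor's formula: 2A = Σ (x_i·y_{i+1} − x_{i+1}·y_i), indices taken mod 8.
Σ = (26) + (3) + (6) + (28) + (6) + (27) + (30) + (12) = 138
Area = |Σ|/2 = 69.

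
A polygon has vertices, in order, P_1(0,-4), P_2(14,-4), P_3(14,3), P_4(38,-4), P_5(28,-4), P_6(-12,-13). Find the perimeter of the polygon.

|P_1P_2| = √((14)² + (0)²) = √196 = 14
|P_2P_3| = √((0)² + (7)²) = √49 = 7
|P_3P_4| = √((24)² + (-7)²) = √625 = 25
|P_4P_5| = √((-10)² + (0)²) = √100 = 10
|P_5P_6| = √((-40)² + (-9)²) = √1681 = 41
|P_6P_1| = √((12)² + (9)²) = √225 = 15
Perimeter = 14 + 7 + 25 + 10 + 41 + 15 = 112.

112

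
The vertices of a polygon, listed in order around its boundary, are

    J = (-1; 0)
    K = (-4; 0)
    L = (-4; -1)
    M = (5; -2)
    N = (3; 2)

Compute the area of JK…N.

Σ = (0) + (4) + (13) + (16) + (2) = 35
Area = |Σ|/2 = 17.5.

17.5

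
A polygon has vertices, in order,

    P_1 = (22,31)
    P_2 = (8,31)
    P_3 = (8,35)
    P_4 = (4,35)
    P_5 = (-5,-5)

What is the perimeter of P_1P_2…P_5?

|P_1P_2| = √((-14)² + (0)²) = √196 = 14
|P_2P_3| = √((0)² + (4)²) = √16 = 4
|P_3P_4| = √((-4)² + (0)²) = √16 = 4
|P_4P_5| = √((-9)² + (-40)²) = √1681 = 41
|P_5P_1| = √((27)² + (36)²) = √2025 = 45
Perimeter = 14 + 4 + 4 + 41 + 45 = 108.

108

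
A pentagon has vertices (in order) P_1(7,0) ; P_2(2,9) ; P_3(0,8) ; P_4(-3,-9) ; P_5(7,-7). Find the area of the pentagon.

P_1→P_2: (7)(9) − (2)(0) = 63
P_2→P_3: (2)(8) − (0)(9) = 16
P_3→P_4: (0)(-9) − (-3)(8) = 24
P_4→P_5: (-3)(-7) − (7)(-9) = 84
P_5→P_1: (7)(0) − (7)(-7) = 49
Σ = 236
Area = |Σ|/2 = 118.

118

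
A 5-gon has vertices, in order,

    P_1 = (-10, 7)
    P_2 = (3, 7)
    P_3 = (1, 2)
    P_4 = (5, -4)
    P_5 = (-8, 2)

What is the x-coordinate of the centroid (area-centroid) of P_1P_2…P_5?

-421/164

Apply the shoelace (surveyor's) formula. First the cross-terms c_i = x_i·y_{i+1} − x_{i+1}·y_i:
  -91, -1, -14, -22, -36  ⇒  2A = -164, A = -82.
Then Σ (x_i + x_{i+1})·c_i = 1263, so x̄ = 1263 / (6·(-82)) = -421/164.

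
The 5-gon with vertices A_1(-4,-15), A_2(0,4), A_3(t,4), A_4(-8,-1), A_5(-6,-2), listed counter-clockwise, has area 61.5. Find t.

-3

The doubled signed area Σ (x_i y_{i+1} − x_{i+1} y_i) is linear in t.
With t=0 it equals 108; the coefficient of t is -5 (from the two edges through A_3).
So -5·t + 108 = 2·61.5 = 123 ⇒ t = -3.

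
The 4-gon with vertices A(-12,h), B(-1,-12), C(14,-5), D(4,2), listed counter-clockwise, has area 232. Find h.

Write out the shoelace sum; only the two edges meeting at A involve h:
2·Area = [(4·h − (-12)·2) + ((-12)·(-12) − (-1)·h)] + 221
       = 5·h + 389 = 464
⇒ h = 15.

15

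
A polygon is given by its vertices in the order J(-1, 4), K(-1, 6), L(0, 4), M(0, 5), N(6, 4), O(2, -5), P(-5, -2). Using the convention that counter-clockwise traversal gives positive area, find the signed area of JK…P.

Apply the surveyor's formula: 2A = Σ (x_i·y_{i+1} − x_{i+1}·y_i), indices taken mod 7.
Σ = (-2) + (-4) + (0) + (-30) + (-38) + (-29) + (-22) = -125
Signed area = Σ/2 = -62.5 (negative ⇒ clockwise traversal).

-62.5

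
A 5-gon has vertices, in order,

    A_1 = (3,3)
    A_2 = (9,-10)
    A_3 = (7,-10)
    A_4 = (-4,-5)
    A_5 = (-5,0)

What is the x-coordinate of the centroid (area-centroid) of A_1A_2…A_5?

487/288

Apply Gauss's area formula. First the cross-terms c_i = x_i·y_{i+1} − x_{i+1}·y_i:
  -57, -20, -75, -25, -15  ⇒  2A = -192, A = -96.
Then Σ (x_i + x_{i+1})·c_i = -974, so x̄ = -974 / (6·(-96)) = 487/288.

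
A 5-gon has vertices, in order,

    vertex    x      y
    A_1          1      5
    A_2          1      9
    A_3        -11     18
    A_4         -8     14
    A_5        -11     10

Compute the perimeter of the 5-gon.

|A_1A_2| = √((0)² + (4)²) = √16 = 4
|A_2A_3| = √((-12)² + (9)²) = √225 = 15
|A_3A_4| = √((3)² + (-4)²) = √25 = 5
|A_4A_5| = √((-3)² + (-4)²) = √25 = 5
|A_5A_1| = √((12)² + (-5)²) = √169 = 13
Perimeter = 4 + 15 + 5 + 5 + 13 = 42.

42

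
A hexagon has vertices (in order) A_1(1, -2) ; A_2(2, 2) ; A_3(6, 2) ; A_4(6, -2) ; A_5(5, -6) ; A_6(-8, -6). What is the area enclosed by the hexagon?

54

Apply the shoelace formula: 2A = Σ (x_i·y_{i+1} − x_{i+1}·y_i), indices taken mod 6.
Σ = (6) + (-8) + (-24) + (-26) + (-78) + (22) = -108
Area = |Σ|/2 = 54.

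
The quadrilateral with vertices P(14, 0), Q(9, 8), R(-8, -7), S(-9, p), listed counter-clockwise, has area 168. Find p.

-13

The doubled signed area Σ (x_i y_{i+1} − x_{i+1} y_i) is linear in p.
With p=0 it equals 50; the coefficient of p is -22 (from the two edges through S).
So -22·p + 50 = 2·168 = 336 ⇒ p = -13.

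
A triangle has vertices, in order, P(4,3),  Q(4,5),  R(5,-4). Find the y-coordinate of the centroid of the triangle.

Apply Gauss's area formula. First the cross-terms c_i = x_i·y_{i+1} − x_{i+1}·y_i:
  8, -41, 31  ⇒  2A = -2, A = -1.
Then Σ (y_i + y_{i+1})·c_i = -8, so ȳ = -8 / (6·(-1)) = 4/3.

4/3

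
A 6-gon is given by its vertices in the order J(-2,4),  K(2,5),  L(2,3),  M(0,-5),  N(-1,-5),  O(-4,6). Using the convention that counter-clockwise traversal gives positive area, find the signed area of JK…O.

-33.5

Σ = (-18) + (-4) + (-10) + (-5) + (-26) + (-4) = -67
Signed area = Σ/2 = -33.5 (negative ⇒ clockwise traversal).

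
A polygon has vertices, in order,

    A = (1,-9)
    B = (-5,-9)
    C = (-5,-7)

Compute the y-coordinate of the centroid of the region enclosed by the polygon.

-25/3

Apply the shoelace formula. First the cross-terms c_i = x_i·y_{i+1} − x_{i+1}·y_i:
  -54, -10, 52  ⇒  2A = -12, A = -6.
Then Σ (y_i + y_{i+1})·c_i = 300, so ȳ = 300 / (6·(-6)) = -25/3.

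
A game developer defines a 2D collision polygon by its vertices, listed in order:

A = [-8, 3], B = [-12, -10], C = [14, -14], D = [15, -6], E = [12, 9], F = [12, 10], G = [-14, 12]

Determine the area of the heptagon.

Σ = (116) + (308) + (126) + (207) + (12) + (284) + (54) = 1107
Area = |Σ|/2 = 553.5.

553.5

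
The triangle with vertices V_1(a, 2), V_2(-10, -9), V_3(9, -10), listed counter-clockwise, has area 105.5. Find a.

-8

The doubled signed area Σ (x_i y_{i+1} − x_{i+1} y_i) is linear in a.
With a=0 it equals 219; the coefficient of a is 1 (from the two edges through V_1).
So 1·a + 219 = 2·105.5 = 211 ⇒ a = -8.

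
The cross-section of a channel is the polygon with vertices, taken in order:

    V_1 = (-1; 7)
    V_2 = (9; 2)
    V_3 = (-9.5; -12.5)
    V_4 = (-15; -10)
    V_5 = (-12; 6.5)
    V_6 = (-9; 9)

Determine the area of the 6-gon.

286

Cross-terms: -65, -93.5, -92.5, -217.5, -49.5, -54  ⇒  Σ = -572
Area = |Σ|/2 = 286.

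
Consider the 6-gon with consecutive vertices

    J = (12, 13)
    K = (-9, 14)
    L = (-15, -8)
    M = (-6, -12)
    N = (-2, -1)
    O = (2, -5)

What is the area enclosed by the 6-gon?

389.5

Apply the shoelace (surveyor's) formula: 2A = Σ (x_i·y_{i+1} − x_{i+1}·y_i), indices taken mod 6.
Σ = (285) + (282) + (132) + (-18) + (12) + (86) = 779
Area = |Σ|/2 = 389.5.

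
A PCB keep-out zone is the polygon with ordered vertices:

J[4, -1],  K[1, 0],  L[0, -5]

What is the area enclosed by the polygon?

8

Apply the shoelace formula: 2A = Σ (x_i·y_{i+1} − x_{i+1}·y_i), indices taken mod 3.
J→K: (4)(0) − (1)(-1) = 1
K→L: (1)(-5) − (0)(0) = -5
L→J: (0)(-1) − (4)(-5) = 20
Σ = 16
Area = |Σ|/2 = 8.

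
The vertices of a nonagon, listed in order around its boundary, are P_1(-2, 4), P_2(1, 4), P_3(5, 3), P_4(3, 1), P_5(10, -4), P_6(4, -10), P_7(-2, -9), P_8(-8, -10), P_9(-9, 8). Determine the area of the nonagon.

210.5

Apply Gauss's area formula: 2A = Σ (x_i·y_{i+1} − x_{i+1}·y_i), indices taken mod 9.
P_1→P_2: (-2)(4) − (1)(4) = -12
P_2→P_3: (1)(3) − (5)(4) = -17
P_3→P_4: (5)(1) − (3)(3) = -4
P_4→P_5: (3)(-4) − (10)(1) = -22
P_5→P_6: (10)(-10) − (4)(-4) = -84
P_6→P_7: (4)(-9) − (-2)(-10) = -56
P_7→P_8: (-2)(-10) − (-8)(-9) = -52
P_8→P_9: (-8)(8) − (-9)(-10) = -154
P_9→P_1: (-9)(4) − (-2)(8) = -20
Σ = -421
Area = |Σ|/2 = 210.5.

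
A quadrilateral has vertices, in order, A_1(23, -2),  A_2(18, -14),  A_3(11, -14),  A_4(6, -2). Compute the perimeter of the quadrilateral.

|A_1A_2| = √((-5)² + (-12)²) = √169 = 13
|A_2A_3| = √((-7)² + (0)²) = √49 = 7
|A_3A_4| = √((-5)² + (12)²) = √169 = 13
|A_4A_1| = √((17)² + (0)²) = √289 = 17
Perimeter = 13 + 7 + 13 + 17 = 50.

50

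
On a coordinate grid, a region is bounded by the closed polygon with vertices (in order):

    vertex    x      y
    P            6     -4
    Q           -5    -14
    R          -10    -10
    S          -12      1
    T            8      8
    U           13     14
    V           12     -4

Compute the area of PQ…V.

332

P→Q: (6)(-14) − (-5)(-4) = -104
Q→R: (-5)(-10) − (-10)(-14) = -90
R→S: (-10)(1) − (-12)(-10) = -130
S→T: (-12)(8) − (8)(1) = -104
T→U: (8)(14) − (13)(8) = 8
U→V: (13)(-4) − (12)(14) = -220
V→P: (12)(-4) − (6)(-4) = -24
Σ = -664
Area = |Σ|/2 = 332.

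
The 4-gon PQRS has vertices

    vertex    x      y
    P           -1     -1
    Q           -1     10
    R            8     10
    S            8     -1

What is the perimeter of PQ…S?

40

|PQ| = √((0)² + (11)²) = √121 = 11
|QR| = √((9)² + (0)²) = √81 = 9
|RS| = √((0)² + (-11)²) = √121 = 11
|SP| = √((-9)² + (0)²) = √81 = 9
Perimeter = 11 + 9 + 11 + 9 = 40.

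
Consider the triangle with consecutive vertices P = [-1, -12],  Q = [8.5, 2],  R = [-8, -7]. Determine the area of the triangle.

P→Q: (-1)(2) − (8.5)(-12) = 100
Q→R: (8.5)(-7) − (-8)(2) = -43.5
R→P: (-8)(-12) − (-1)(-7) = 89
Σ = 145.5
Area = |Σ|/2 = 72.75.

72.75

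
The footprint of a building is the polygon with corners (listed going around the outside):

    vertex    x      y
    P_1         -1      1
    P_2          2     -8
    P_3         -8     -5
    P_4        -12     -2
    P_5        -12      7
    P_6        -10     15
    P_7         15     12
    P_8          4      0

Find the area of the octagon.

359.5

Apply the shoelace (surveyor's) formula: 2A = Σ (x_i·y_{i+1} − x_{i+1}·y_i), indices taken mod 8.
Cross-terms: 6, -74, -44, -108, -110, -345, -48, 4  ⇒  Σ = -719
Area = |Σ|/2 = 359.5.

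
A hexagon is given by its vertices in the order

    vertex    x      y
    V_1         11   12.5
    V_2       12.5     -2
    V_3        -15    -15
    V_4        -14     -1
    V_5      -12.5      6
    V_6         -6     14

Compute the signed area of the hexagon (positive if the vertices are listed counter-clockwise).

Apply the surveyor's formula: 2A = Σ (x_i·y_{i+1} − x_{i+1}·y_i), indices taken mod 6.
V_1→V_2: (11)(-2) − (12.5)(12.5) = -178.25
V_2→V_3: (12.5)(-15) − (-15)(-2) = -217.5
V_3→V_4: (-15)(-1) − (-14)(-15) = -195
V_4→V_5: (-14)(6) − (-12.5)(-1) = -96.5
V_5→V_6: (-12.5)(14) − (-6)(6) = -139
V_6→V_1: (-6)(12.5) − (11)(14) = -229
Σ = -1055.25
Signed area = Σ/2 = -527.625 (negative ⇒ clockwise traversal).

-527.625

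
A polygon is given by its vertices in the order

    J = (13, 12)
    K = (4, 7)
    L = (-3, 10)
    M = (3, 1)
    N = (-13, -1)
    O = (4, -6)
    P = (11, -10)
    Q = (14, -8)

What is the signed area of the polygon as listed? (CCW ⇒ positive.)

Σ = (43) + (61) + (-33) + (10) + (82) + (26) + (52) + (272) = 513
Signed area = Σ/2 = 256.5 (positive ⇒ counter-clockwise traversal).

256.5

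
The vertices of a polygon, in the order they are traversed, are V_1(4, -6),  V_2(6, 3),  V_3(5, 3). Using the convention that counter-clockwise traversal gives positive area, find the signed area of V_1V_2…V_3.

Apply the surveyor's formula: 2A = Σ (x_i·y_{i+1} − x_{i+1}·y_i), indices taken mod 3.
Cross-terms: 48, 3, -42  ⇒  Σ = 9
Signed area = Σ/2 = 4.5 (positive ⇒ counter-clockwise traversal).

4.5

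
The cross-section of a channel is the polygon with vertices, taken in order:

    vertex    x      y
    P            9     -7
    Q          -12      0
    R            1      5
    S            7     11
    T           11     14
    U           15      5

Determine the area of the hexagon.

248

Apply the shoelace formula: 2A = Σ (x_i·y_{i+1} − x_{i+1}·y_i), indices taken mod 6.
Σ = (-84) + (-60) + (-24) + (-23) + (-155) + (-150) = -496
Area = |Σ|/2 = 248.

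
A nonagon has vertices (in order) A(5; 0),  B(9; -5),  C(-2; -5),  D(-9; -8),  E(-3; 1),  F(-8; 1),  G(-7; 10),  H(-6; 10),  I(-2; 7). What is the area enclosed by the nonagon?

138.5

Apply Gauss's area formula: 2A = Σ (x_i·y_{i+1} − x_{i+1}·y_i), indices taken mod 9.
Σ = (-25) + (-55) + (-29) + (-33) + (5) + (-73) + (-10) + (-22) + (-35) = -277
Area = |Σ|/2 = 138.5.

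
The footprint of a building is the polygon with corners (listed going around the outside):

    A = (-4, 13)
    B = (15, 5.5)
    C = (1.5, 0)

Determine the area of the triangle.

A→B: (-4)(5.5) − (15)(13) = -217
B→C: (15)(0) − (1.5)(5.5) = -8.25
C→A: (1.5)(13) − (-4)(0) = 19.5
Σ = -205.75
Area = |Σ|/2 = 102.875.

102.875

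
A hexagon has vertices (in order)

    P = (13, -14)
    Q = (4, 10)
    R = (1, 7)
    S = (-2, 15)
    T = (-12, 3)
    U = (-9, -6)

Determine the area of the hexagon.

355

Apply the surveyor's formula: 2A = Σ (x_i·y_{i+1} − x_{i+1}·y_i), indices taken mod 6.
Σ = (186) + (18) + (29) + (174) + (99) + (204) = 710
Area = |Σ|/2 = 355.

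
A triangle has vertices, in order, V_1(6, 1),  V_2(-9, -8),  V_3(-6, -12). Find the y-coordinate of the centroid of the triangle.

Apply the shoelace (surveyor's) formula. First the cross-terms c_i = x_i·y_{i+1} − x_{i+1}·y_i:
  -39, 60, 66  ⇒  2A = 87, A = 43.5.
Then Σ (y_i + y_{i+1})·c_i = -1653, so ȳ = -1653 / (6·43.5) = -19/3.

-19/3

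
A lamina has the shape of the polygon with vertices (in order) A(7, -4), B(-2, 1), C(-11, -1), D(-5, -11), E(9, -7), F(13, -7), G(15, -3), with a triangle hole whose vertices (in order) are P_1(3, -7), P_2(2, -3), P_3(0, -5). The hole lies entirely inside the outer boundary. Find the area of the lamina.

153.5

Outer boundary:
Apply the shoelace formula: 2A = Σ (x_i·y_{i+1} − x_{i+1}·y_i), indices taken mod 7.
Cross-terms: -1, 13, 116, 134, 28, 66, -39  ⇒  Σ = 317
Area = |Σ|/2 = 158.5.
Hole:
Apply the shoelace (surveyor's) formula: 2A = Σ (x_i·y_{i+1} − x_{i+1}·y_i), indices taken mod 3.
Σ = (5) + (-10) + (15) = 10
Area = |Σ|/2 = 5.
Net area = 158.5 − 5 = 153.5.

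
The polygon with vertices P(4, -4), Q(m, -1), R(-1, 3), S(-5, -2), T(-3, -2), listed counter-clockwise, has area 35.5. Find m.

The doubled signed area Σ (x_i y_{i+1} − x_{i+1} y_i) is linear in m.
With m=0 it equals 36; the coefficient of m is 7 (from the two edges through Q).
So 7·m + 36 = 2·35.5 = 71 ⇒ m = 5.

5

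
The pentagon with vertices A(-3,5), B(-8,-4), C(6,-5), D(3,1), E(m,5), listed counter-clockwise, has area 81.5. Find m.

-1

The doubled signed area Σ (x_i y_{i+1} − x_{i+1} y_i) is linear in m.
With m=0 it equals 167; the coefficient of m is 4 (from the two edges through E).
So 4·m + 167 = 2·81.5 = 163 ⇒ m = -1.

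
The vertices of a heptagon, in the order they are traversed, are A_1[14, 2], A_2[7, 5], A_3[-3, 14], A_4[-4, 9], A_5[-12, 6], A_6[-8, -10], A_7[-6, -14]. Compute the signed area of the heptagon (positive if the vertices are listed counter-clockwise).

343

Σ = (56) + (113) + (29) + (84) + (168) + (52) + (184) = 686
Signed area = Σ/2 = 343 (positive ⇒ counter-clockwise traversal).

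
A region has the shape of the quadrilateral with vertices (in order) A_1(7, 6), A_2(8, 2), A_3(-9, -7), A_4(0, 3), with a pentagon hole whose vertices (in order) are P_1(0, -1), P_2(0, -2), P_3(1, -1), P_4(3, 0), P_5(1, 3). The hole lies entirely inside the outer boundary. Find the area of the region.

Outer boundary:
Σ = (-34) + (-38) + (-27) + (-21) = -120
Area = |Σ|/2 = 60.
Hole:
Cross-terms: 0, 2, 3, 9, -1  ⇒  Σ = 13
Area = |Σ|/2 = 6.5.
Net area = 60 − 6.5 = 53.5.

53.5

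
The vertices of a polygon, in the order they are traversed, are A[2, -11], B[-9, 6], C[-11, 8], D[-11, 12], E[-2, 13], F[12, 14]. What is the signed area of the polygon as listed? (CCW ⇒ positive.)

-300

Apply Gauss's area formula: 2A = Σ (x_i·y_{i+1} − x_{i+1}·y_i), indices taken mod 6.
Cross-terms: -87, -6, -44, -119, -184, -160  ⇒  Σ = -600
Signed area = Σ/2 = -300 (negative ⇒ clockwise traversal).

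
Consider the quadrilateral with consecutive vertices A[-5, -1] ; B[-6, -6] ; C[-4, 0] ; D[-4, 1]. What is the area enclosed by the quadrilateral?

A→B: (-5)(-6) − (-6)(-1) = 24
B→C: (-6)(0) − (-4)(-6) = -24
C→D: (-4)(1) − (-4)(0) = -4
D→A: (-4)(-1) − (-5)(1) = 9
Σ = 5
Area = |Σ|/2 = 2.5.

2.5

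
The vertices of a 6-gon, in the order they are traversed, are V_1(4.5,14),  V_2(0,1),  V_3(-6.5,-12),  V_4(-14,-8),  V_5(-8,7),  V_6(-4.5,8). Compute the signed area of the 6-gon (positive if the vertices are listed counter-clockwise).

-199.25

Apply the shoelace (surveyor's) formula: 2A = Σ (x_i·y_{i+1} − x_{i+1}·y_i), indices taken mod 6.
Cross-terms: 4.5, 6.5, -116, -162, -32.5, -99  ⇒  Σ = -398.5
Signed area = Σ/2 = -199.25 (negative ⇒ clockwise traversal).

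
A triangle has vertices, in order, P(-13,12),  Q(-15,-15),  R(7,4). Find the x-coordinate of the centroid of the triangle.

-7

Apply Gauss's area formula. First the cross-terms c_i = x_i·y_{i+1} − x_{i+1}·y_i:
  375, 45, 136  ⇒  2A = 556, A = 278.
Then Σ (x_i + x_{i+1})·c_i = -11676, so x̄ = -11676 / (6·278) = -7.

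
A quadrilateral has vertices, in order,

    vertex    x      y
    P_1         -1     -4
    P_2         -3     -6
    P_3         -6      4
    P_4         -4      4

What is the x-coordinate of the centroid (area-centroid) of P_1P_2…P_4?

Apply the shoelace (surveyor's) formula. First the cross-terms c_i = x_i·y_{i+1} − x_{i+1}·y_i:
  -6, -48, -8, 20  ⇒  2A = -42, A = -21.
Then Σ (x_i + x_{i+1})·c_i = 436, so x̄ = 436 / (6·(-21)) = -218/63.

-218/63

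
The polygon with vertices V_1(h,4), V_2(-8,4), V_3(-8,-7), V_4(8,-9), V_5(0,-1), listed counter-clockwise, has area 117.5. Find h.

Write out the shoelace sum; only the two edges meeting at V_1 involve h:
2·Area = [(0·4 − h·(-1)) + (h·4 − (-8)·4)] + 208
       = 5·h + 240 = 235
⇒ h = -1.

-1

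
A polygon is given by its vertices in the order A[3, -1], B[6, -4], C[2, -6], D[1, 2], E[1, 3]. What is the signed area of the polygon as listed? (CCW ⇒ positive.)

-16.5

Cross-terms: -6, -28, 10, 1, -10  ⇒  Σ = -33
Signed area = Σ/2 = -16.5 (negative ⇒ clockwise traversal).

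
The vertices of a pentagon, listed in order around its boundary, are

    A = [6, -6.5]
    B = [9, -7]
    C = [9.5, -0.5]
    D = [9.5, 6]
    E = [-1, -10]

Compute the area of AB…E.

58.875

Apply the shoelace (surveyor's) formula: 2A = Σ (x_i·y_{i+1} − x_{i+1}·y_i), indices taken mod 5.
Cross-terms: 16.5, 62, 61.75, -89, 66.5  ⇒  Σ = 117.75
Area = |Σ|/2 = 58.875.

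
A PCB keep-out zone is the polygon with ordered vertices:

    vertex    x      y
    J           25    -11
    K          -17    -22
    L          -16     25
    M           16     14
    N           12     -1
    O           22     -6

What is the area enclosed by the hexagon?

Apply Gauss's area formula: 2A = Σ (x_i·y_{i+1} − x_{i+1}·y_i), indices taken mod 6.
Σ = (-737) + (-777) + (-624) + (-184) + (-50) + (-92) = -2464
Area = |Σ|/2 = 1232.

1232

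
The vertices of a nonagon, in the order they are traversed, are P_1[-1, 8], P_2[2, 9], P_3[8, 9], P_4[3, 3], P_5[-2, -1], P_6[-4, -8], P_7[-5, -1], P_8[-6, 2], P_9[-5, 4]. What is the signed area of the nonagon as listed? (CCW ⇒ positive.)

-84.5

Σ = (-25) + (-54) + (-3) + (3) + (12) + (-36) + (-16) + (-14) + (-36) = -169
Signed area = Σ/2 = -84.5 (negative ⇒ clockwise traversal).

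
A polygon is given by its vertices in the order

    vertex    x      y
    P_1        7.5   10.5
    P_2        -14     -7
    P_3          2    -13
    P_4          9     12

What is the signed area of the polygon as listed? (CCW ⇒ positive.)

Apply Gauss's area formula: 2A = Σ (x_i·y_{i+1} − x_{i+1}·y_i), indices taken mod 4.
P_1→P_2: (7.5)(-7) − (-14)(10.5) = 94.5
P_2→P_3: (-14)(-13) − (2)(-7) = 196
P_3→P_4: (2)(12) − (9)(-13) = 141
P_4→P_1: (9)(10.5) − (7.5)(12) = 4.5
Σ = 436
Signed area = Σ/2 = 218 (positive ⇒ counter-clockwise traversal).

218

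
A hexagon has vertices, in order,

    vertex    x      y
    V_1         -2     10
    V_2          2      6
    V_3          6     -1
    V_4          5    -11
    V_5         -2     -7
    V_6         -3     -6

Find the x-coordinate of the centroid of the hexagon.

297/239

Apply the shoelace (surveyor's) formula. First the cross-terms c_i = x_i·y_{i+1} − x_{i+1}·y_i:
  -32, -38, -61, -57, -9, -42  ⇒  2A = -239, A = -119.5.
Then Σ (x_i + x_{i+1})·c_i = -891, so x̄ = -891 / (6·(-119.5)) = 297/239.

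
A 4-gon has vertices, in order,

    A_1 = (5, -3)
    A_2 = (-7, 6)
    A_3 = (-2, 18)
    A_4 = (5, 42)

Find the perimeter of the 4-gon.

|A_1A_2| = √((-12)² + (9)²) = √225 = 15
|A_2A_3| = √((5)² + (12)²) = √169 = 13
|A_3A_4| = √((7)² + (24)²) = √625 = 25
|A_4A_1| = √((0)² + (-45)²) = √2025 = 45
Perimeter = 15 + 13 + 25 + 45 = 98.

98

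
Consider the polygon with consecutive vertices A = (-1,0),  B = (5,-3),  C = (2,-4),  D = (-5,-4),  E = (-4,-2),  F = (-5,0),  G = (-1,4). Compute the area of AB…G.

Apply the shoelace (surveyor's) formula: 2A = Σ (x_i·y_{i+1} − x_{i+1}·y_i), indices taken mod 7.
Σ = (3) + (-14) + (-28) + (-6) + (-10) + (-20) + (4) = -71
Area = |Σ|/2 = 35.5.

35.5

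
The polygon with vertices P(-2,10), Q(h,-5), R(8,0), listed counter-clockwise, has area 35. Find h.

Write out the shoelace sum; only the two edges meeting at Q involve h:
2·Area = [((-2)·(-5) − h·10) + (h·0 − 8·(-5))] + 80
       = -10·h + 130 = 70
⇒ h = 6.

6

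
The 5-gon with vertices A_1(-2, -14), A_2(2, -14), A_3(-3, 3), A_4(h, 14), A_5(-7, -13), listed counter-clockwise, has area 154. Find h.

-10

The doubled signed area Σ (x_i y_{i+1} − x_{i+1} y_i) is linear in h.
With h=0 it equals 148; the coefficient of h is -16 (from the two edges through A_4).
So -16·h + 148 = 2·154 = 308 ⇒ h = -10.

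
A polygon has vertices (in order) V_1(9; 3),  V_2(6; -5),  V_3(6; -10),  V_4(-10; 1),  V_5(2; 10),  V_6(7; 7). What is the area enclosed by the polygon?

193.5

Apply the surveyor's formula: 2A = Σ (x_i·y_{i+1} − x_{i+1}·y_i), indices taken mod 6.
Σ = (-63) + (-30) + (-94) + (-102) + (-56) + (-42) = -387
Area = |Σ|/2 = 193.5.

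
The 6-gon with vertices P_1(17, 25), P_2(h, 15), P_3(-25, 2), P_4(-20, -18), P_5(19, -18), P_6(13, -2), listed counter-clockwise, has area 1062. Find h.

The doubled signed area Σ (x_i y_{i+1} − x_{i+1} y_i) is linear in h.
With h=0 it equals 2377; the coefficient of h is -23 (from the two edges through P_2).
So -23·h + 2377 = 2·1062 = 2124 ⇒ h = 11.

11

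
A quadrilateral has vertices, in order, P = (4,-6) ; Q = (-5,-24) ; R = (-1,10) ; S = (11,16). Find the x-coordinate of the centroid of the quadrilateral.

Apply the surveyor's formula. First the cross-terms c_i = x_i·y_{i+1} − x_{i+1}·y_i:
  -126, -74, -126, -130  ⇒  2A = -456, A = -228.
Then Σ (x_i + x_{i+1})·c_i = -2640, so x̄ = -2640 / (6·(-228)) = 110/57.

110/57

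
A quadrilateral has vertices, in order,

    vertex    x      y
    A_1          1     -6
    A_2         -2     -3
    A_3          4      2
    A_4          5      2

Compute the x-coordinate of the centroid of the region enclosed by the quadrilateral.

179/123

Apply the shoelace formula. First the cross-terms c_i = x_i·y_{i+1} − x_{i+1}·y_i:
  -15, 8, -2, -32  ⇒  2A = -41, A = -20.5.
Then Σ (x_i + x_{i+1})·c_i = -179, so x̄ = -179 / (6·(-20.5)) = 179/123.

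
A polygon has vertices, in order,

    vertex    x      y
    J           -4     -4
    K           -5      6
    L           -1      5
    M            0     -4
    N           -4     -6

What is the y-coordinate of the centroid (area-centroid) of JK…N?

53/249

Apply the surveyor's formula. First the cross-terms c_i = x_i·y_{i+1} − x_{i+1}·y_i:
  -44, -19, 4, -16, -8  ⇒  2A = -83, A = -41.5.
Then Σ (y_i + y_{i+1})·c_i = -53, so ȳ = -53 / (6·(-41.5)) = 53/249.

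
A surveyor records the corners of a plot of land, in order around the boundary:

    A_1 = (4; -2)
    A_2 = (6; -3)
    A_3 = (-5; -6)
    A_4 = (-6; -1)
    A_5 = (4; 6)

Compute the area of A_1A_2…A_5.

73

Apply the shoelace (surveyor's) formula: 2A = Σ (x_i·y_{i+1} − x_{i+1}·y_i), indices taken mod 5.
A_1→A_2: (4)(-3) − (6)(-2) = 0
A_2→A_3: (6)(-6) − (-5)(-3) = -51
A_3→A_4: (-5)(-1) − (-6)(-6) = -31
A_4→A_5: (-6)(6) − (4)(-1) = -32
A_5→A_1: (4)(-2) − (4)(6) = -32
Σ = -146
Area = |Σ|/2 = 73.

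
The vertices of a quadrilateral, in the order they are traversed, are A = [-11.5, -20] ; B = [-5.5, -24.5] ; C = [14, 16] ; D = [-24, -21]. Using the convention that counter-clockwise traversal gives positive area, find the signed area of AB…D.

Apply Gauss's area formula: 2A = Σ (x_i·y_{i+1} − x_{i+1}·y_i), indices taken mod 4.
A→B: (-11.5)(-24.5) − (-5.5)(-20) = 171.75
B→C: (-5.5)(16) − (14)(-24.5) = 255
C→D: (14)(-21) − (-24)(16) = 90
D→A: (-24)(-20) − (-11.5)(-21) = 238.5
Σ = 755.25
Signed area = Σ/2 = 377.625 (positive ⇒ counter-clockwise traversal).

377.625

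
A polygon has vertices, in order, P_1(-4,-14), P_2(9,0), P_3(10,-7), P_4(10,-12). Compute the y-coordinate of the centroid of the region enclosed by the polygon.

Apply Gauss's area formula. First the cross-terms c_i = x_i·y_{i+1} − x_{i+1}·y_i:
  126, -63, -50, -188  ⇒  2A = -175, A = -87.5.
Then Σ (y_i + y_{i+1})·c_i = 4515, so ȳ = 4515 / (6·(-87.5)) = -8.6.

-8.6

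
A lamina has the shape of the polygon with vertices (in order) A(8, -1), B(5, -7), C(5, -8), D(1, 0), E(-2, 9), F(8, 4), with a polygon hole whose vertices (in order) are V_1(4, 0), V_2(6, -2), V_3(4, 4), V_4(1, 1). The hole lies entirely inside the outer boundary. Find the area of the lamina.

Outer boundary:
Σ = (-51) + (-5) + (8) + (9) + (-80) + (-40) = -159
Area = |Σ|/2 = 79.5.
Hole:
Apply the shoelace (surveyor's) formula: 2A = Σ (x_i·y_{i+1} − x_{i+1}·y_i), indices taken mod 4.
Σ = (-8) + (32) + (0) + (-4) = 20
Area = |Σ|/2 = 10.
Net area = 79.5 − 10 = 69.5.

69.5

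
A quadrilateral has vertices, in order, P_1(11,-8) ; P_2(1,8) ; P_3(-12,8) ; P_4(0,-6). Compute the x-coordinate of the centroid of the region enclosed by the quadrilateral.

Apply Gauss's area formula. First the cross-terms c_i = x_i·y_{i+1} − x_{i+1}·y_i:
  96, 104, 72, 66  ⇒  2A = 338, A = 169.
Then Σ (x_i + x_{i+1})·c_i = -130, so x̄ = -130 / (6·169) = -5/39.

-5/39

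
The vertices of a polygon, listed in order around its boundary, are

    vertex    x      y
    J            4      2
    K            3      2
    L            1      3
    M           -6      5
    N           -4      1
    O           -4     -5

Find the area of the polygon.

Apply the shoelace (surveyor's) formula: 2A = Σ (x_i·y_{i+1} − x_{i+1}·y_i), indices taken mod 6.
Σ = (2) + (7) + (23) + (14) + (24) + (12) = 82
Area = |Σ|/2 = 41.

41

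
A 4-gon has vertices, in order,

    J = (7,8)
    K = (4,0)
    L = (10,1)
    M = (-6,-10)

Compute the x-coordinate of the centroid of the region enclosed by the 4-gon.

Apply the shoelace formula. First the cross-terms c_i = x_i·y_{i+1} − x_{i+1}·y_i:
  -32, 4, -94, 22  ⇒  2A = -100, A = -50.
Then Σ (x_i + x_{i+1})·c_i = -650, so x̄ = -650 / (6·(-50)) = 13/6.

13/6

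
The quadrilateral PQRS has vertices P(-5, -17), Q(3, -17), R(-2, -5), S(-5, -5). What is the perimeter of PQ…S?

|PQ| = √((8)² + (0)²) = √64 = 8
|QR| = √((-5)² + (12)²) = √169 = 13
|RS| = √((-3)² + (0)²) = √9 = 3
|SP| = √((0)² + (-12)²) = √144 = 12
Perimeter = 8 + 13 + 3 + 12 = 36.

36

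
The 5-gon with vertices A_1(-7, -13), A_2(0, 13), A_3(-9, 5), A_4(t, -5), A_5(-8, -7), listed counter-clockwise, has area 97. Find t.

The doubled signed area Σ (x_i y_{i+1} − x_{i+1} y_i) is linear in t.
With t=0 it equals 86; the coefficient of t is -12 (from the two edges through A_4).
So -12·t + 86 = 2·97 = 194 ⇒ t = -9.

-9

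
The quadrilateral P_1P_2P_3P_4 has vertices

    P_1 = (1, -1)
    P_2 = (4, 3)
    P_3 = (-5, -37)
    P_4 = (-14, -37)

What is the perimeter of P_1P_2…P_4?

|P_1P_2| = √((3)² + (4)²) = √25 = 5
|P_2P_3| = √((-9)² + (-40)²) = √1681 = 41
|P_3P_4| = √((-9)² + (0)²) = √81 = 9
|P_4P_1| = √((15)² + (36)²) = √1521 = 39
Perimeter = 5 + 41 + 9 + 39 = 94.

94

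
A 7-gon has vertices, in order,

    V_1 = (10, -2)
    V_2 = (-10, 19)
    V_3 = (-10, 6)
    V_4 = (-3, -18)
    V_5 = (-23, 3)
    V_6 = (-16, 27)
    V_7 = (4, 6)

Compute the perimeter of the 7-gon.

|V_1V_2| = √((-20)² + (21)²) = √841 = 29
|V_2V_3| = √((0)² + (-13)²) = √169 = 13
|V_3V_4| = √((7)² + (-24)²) = √625 = 25
|V_4V_5| = √((-20)² + (21)²) = √841 = 29
|V_5V_6| = √((7)² + (24)²) = √625 = 25
|V_6V_7| = √((20)² + (-21)²) = √841 = 29
|V_7V_1| = √((6)² + (-8)²) = √100 = 10
Perimeter = 29 + 13 + 25 + 29 + 25 + 29 + 10 = 160.

160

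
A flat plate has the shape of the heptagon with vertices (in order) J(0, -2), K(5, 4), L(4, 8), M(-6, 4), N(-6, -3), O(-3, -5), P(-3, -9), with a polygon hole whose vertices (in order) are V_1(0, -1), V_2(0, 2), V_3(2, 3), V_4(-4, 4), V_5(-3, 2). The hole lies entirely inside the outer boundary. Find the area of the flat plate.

Outer boundary:
Apply the surveyor's formula: 2A = Σ (x_i·y_{i+1} − x_{i+1}·y_i), indices taken mod 7.
J→K: (0)(4) − (5)(-2) = 10
K→L: (5)(8) − (4)(4) = 24
L→M: (4)(4) − (-6)(8) = 64
M→N: (-6)(-3) − (-6)(4) = 42
N→O: (-6)(-5) − (-3)(-3) = 21
O→P: (-3)(-9) − (-3)(-5) = 12
P→J: (-3)(-2) − (0)(-9) = 6
Σ = 179
Area = |Σ|/2 = 89.5.
Hole:
Σ = (0) + (-4) + (20) + (4) + (3) = 23
Area = |Σ|/2 = 11.5.
Net area = 89.5 − 11.5 = 78.

78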